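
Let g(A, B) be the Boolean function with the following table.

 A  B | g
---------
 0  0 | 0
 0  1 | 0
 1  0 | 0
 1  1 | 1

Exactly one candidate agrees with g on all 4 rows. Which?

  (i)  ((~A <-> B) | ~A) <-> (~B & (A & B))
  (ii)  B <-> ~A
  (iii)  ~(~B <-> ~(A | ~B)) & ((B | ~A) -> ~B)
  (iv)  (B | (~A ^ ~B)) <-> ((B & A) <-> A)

(ii) fails at (0,1): the formula yields 1, g is 0.
(iii) fails at (0,0): the formula yields 1, g is 0.
(iv) fails at (0,1): the formula yields 1, g is 0.
That leaves (i). Evaluating it on every row reproduces the table of g exactly.

i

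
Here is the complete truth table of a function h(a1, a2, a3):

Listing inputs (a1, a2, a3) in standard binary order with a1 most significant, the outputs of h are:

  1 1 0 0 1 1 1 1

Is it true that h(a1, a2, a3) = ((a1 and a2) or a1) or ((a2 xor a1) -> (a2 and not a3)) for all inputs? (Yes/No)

Check the formula against h row by row:
  a1=0, a2=0, a3=0: formula gives 1, h = 1 ✓
  a1=0, a2=0, a3=1: formula gives 1, h = 1 ✓
  a1=0, a2=1, a3=0: formula gives 1, but h = 0 ✗
A single disagreement suffices: at (0,1,0) they differ, so the formula does not compute h.

No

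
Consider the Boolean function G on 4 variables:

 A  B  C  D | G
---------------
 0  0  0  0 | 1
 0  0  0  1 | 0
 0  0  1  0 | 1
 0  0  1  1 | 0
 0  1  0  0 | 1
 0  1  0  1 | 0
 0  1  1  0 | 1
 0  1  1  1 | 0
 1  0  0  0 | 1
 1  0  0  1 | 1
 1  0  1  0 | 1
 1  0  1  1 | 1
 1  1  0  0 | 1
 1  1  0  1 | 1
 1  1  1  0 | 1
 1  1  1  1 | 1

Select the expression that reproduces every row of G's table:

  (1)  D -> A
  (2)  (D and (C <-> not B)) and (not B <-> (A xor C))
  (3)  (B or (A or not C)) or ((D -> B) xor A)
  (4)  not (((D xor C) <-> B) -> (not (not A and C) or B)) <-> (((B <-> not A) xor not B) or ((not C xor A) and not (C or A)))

1

(2) disagrees with G on (0,0,0,0) (formula → 0, table → 1); rule it out.
(3) disagrees with G on (0,0,0,1) (formula → 1, table → 0); rule it out.
(4) disagrees with G on (0,0,0,0) (formula → 0, table → 1); rule it out.
Only (1) survives; checking it on all 16 rows confirms it matches G.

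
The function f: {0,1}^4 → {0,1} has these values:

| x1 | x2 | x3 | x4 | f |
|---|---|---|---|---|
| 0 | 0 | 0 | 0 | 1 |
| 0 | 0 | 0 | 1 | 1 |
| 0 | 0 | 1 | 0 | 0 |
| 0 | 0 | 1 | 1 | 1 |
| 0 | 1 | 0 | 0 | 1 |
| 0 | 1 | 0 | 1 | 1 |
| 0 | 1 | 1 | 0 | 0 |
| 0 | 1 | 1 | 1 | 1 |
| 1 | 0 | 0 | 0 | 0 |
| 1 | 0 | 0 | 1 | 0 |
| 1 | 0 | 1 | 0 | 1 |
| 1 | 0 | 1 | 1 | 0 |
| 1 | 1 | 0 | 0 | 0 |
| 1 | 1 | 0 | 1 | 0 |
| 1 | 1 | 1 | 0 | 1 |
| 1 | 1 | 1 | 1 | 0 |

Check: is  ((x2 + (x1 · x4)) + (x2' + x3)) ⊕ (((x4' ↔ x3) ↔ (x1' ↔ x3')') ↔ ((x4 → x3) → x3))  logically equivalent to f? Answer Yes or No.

Yes

Evaluate ((x2 + (x1 · x4)) + (x2' + x3)) ⊕ (((x4' ↔ x3) ↔ (x1' ↔ x3')') ↔ ((x4 → x3) → x3)) on each row and compare to f:
  x1=0, x2=0, x3=0, x4=0: formula gives 1, f = 1 ✓
  x1=0, x2=0, x3=0, x4=1: formula gives 1, f = 1 ✓
  x1=0, x2=0, x3=1, x4=0: formula gives 0, f = 0 ✓
  x1=0, x2=0, x3=1, x4=1: formula gives 1, f = 1 ✓
  …and likewise for the remaining 12 rows.
No disagreement on any input; they are logically equivalent.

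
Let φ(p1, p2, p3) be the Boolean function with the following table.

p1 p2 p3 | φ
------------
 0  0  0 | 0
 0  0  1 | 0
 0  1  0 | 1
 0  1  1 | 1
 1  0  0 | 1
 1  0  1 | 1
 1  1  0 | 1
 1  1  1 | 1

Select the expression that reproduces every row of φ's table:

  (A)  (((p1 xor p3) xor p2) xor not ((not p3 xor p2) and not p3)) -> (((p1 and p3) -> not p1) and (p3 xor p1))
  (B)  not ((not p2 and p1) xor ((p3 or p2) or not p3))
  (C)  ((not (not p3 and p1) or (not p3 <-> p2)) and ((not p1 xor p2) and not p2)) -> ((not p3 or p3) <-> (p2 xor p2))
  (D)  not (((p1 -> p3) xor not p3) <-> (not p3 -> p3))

C

(A): at (0,0,0) it gives 1, but φ = 0 — eliminated.
(B): at (0,1,0) it gives 0, but φ = 1 — eliminated.
(D): at (0,1,0) it gives 0, but φ = 1 — eliminated.
(C) is the remaining candidate, and it agrees with φ on all 8 inputs.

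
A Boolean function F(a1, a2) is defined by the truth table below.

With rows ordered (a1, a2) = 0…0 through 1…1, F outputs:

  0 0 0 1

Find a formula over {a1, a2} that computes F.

The output is 1 only when every input is 1 — the AND of all inputs.

F(a1, a2) = a1 ∧ a2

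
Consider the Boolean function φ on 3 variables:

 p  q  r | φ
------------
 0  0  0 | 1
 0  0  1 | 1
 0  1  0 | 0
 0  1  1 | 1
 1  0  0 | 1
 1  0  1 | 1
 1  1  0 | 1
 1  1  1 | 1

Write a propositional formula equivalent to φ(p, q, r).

φ(p, q, r) = ¬((¬p ∧ q) ∧ ¬r)

Only row (0,1,0) gives 0. So φ is 1 everywhere except there — the complement of the minterm ¬p·q·¬r.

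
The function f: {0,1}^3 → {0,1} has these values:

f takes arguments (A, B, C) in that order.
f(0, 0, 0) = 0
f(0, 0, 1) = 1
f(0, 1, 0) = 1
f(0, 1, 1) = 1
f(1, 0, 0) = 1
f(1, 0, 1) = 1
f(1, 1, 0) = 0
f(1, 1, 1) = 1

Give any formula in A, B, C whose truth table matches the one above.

The 0-rows are (0,0,0), (1,1,0). Take each as a conjunction (¬A·¬B·¬C, A·B·¬C), form their disjunction, and complement — that gives a formula that is 1 everywhere f is.

f(A, B, C) = ¬(((¬A ∧ ¬B) ∧ ¬C) ∨ ((A ∧ B) ∧ ¬C))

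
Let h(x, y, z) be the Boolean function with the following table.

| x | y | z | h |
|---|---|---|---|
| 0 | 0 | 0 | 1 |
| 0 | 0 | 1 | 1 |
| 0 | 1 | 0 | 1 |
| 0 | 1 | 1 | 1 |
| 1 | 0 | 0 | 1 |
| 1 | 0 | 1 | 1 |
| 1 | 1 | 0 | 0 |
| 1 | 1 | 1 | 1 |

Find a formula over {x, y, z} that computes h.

h(x, y, z) = not ((x and y) and not z)

h is 0 on exactly one input, (1,1,0), whose minterm is x·y·¬z. So h is the negation of that single conjunction.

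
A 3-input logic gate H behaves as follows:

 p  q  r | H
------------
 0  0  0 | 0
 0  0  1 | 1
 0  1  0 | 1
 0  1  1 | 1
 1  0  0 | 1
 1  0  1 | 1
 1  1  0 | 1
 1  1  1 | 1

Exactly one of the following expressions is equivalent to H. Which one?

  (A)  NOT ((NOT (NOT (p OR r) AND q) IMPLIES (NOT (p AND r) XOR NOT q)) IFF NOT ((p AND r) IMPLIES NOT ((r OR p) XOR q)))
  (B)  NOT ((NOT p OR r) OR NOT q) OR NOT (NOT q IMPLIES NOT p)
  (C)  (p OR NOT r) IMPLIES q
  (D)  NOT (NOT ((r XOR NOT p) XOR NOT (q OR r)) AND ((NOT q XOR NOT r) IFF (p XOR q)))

D

(A) fails at (0,0,1): the formula yields 0, H is 1.
(B) fails at (0,0,1): the formula yields 0, H is 1.
(C) fails at (1,0,0): the formula yields 0, H is 1.
That leaves (D). Evaluating it on every row reproduces the table of H exactly.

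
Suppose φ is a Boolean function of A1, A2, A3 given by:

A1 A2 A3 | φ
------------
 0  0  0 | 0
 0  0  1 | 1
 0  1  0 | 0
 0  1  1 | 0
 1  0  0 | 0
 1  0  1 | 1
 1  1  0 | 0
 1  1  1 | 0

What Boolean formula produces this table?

φ(A1, A2, A3) = ((~A1 & ~A2) & A3) | ((A1 & ~A2) & A3)

Collect the rows where φ=1 — (0,0,1), (1,0,1) — and write one minterm per row: ¬A1·¬A2·A3, A1·¬A2·A3. Their union (logical OR) reproduces the table exactly.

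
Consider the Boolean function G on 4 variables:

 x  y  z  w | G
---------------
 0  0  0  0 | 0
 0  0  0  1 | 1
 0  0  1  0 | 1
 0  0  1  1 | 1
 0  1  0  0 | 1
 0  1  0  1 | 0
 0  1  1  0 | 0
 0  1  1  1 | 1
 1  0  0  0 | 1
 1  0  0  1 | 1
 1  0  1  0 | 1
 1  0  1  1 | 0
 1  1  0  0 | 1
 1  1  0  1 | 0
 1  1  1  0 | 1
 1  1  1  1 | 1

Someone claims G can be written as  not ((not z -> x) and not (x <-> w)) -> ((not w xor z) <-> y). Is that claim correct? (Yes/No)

Yes

Check the formula against G row by row:
  x=0, y=0, z=0, w=0: formula gives 0, G = 0 ✓
  x=0, y=0, z=0, w=1: formula gives 1, G = 1 ✓
  x=0, y=0, z=1, w=0: formula gives 1, G = 1 ✓
  x=0, y=0, z=1, w=1: formula gives 1, G = 1 ✓
  … (the remaining 12 rows also agree.)
No disagreement on any input; they are logically equivalent.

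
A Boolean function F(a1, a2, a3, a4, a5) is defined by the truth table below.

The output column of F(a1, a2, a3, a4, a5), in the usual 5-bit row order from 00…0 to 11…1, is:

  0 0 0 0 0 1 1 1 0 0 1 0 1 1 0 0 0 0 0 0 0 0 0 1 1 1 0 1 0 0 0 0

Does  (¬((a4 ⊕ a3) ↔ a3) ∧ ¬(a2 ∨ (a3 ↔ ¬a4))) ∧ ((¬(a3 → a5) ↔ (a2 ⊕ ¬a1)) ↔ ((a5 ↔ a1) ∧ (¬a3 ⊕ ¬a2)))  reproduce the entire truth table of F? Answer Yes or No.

No

Evaluate (¬((a4 ⊕ a3) ↔ a3) ∧ ¬(a2 ∨ (a3 ↔ ¬a4))) ∧ ((¬(a3 → a5) ↔ (a2 ⊕ ¬a1)) ↔ ((a5 ↔ a1) ∧ (¬a3 ⊕ ¬a2))) on each row and compare to F:
  a1=0, a2=0, a3=0, a4=0, a5=0: formula gives 0, F = 0 ✓
  a1=0, a2=0, a3=0, a4=0, a5=1: formula gives 0, F = 0 ✓
  a1=0, a2=0, a3=0, a4=1, a5=0: formula gives 0, F = 0 ✓
  a1=0, a2=0, a3=0, a4=1, a5=1: formula gives 0, F = 0 ✓
  …
  a1=0, a2=0, a3=1, a4=0, a5=1: formula gives 0, but F = 1 ✗
A single disagreement suffices: at (0,0,1,0,1) they differ, so the formula does not compute F.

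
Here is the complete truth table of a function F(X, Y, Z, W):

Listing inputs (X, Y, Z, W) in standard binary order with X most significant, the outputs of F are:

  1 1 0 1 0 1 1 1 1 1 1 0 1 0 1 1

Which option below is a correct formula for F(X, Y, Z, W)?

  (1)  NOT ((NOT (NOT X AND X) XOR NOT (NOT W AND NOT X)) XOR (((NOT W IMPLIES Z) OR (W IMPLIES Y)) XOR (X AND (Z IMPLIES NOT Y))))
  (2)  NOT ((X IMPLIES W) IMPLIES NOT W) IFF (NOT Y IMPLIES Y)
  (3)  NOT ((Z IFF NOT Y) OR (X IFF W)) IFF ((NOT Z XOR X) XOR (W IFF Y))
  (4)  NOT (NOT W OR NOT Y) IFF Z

(1) disagrees with F on (0,0,0,1) (formula → 0, table → 1); rule it out.
(2) disagrees with F on (0,0,0,1) (formula → 0, table → 1); rule it out.
(4) disagrees with F on (0,0,1,1) (formula → 0, table → 1); rule it out.
That leaves (3). Evaluating it on every row reproduces the table of F exactly.

3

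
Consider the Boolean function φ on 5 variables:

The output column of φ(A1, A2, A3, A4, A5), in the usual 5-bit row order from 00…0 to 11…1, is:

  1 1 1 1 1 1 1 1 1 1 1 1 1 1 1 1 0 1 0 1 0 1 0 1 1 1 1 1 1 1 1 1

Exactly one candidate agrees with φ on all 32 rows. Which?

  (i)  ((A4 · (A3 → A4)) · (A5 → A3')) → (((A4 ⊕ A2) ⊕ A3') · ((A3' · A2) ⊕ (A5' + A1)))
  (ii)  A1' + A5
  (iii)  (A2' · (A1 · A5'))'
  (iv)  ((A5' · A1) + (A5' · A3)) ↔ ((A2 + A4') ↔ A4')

(i) fails at (0,0,0,1,0): the formula yields 0, φ is 1.
(ii) fails at (1,1,0,0,0): the formula yields 0, φ is 1.
(iv) fails at (0,0,0,0,0): the formula yields 0, φ is 1.
That leaves (iii). Evaluating it on every row reproduces the table of φ exactly.

iii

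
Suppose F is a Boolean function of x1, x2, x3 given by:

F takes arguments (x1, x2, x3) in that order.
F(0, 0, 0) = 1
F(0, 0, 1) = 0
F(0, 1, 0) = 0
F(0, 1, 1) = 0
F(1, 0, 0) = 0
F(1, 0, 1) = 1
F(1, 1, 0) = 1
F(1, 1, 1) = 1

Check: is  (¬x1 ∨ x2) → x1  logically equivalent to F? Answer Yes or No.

Check the formula against F row by row:
  x1=0, x2=0, x3=0: formula gives 0, but F = 1 ✗
Since they disagree at (0,0,0), the expression is not a correct formula for F.

No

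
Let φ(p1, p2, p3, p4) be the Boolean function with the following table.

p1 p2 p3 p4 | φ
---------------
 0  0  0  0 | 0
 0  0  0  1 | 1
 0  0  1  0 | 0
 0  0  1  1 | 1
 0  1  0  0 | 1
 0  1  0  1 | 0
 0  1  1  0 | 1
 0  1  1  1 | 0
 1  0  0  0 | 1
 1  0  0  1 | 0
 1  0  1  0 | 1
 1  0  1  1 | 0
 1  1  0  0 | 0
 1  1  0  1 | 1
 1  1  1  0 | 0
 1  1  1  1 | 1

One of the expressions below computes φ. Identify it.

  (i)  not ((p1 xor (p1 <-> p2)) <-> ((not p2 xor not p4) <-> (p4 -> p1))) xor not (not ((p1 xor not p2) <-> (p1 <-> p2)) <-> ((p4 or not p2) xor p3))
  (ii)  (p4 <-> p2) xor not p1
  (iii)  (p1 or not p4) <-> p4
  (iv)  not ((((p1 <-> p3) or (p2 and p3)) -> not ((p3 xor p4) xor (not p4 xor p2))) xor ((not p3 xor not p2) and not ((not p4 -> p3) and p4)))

(i) disagrees with φ on (0,0,0,1) (formula → 0, table → 1); rule it out.
(iii) disagrees with φ on (0,0,0,1) (formula → 0, table → 1); rule it out.
(iv) disagrees with φ on (0,0,0,0) (formula → 1, table → 0); rule it out.
That leaves (ii). Evaluating it on every row reproduces the table of φ exactly.

ii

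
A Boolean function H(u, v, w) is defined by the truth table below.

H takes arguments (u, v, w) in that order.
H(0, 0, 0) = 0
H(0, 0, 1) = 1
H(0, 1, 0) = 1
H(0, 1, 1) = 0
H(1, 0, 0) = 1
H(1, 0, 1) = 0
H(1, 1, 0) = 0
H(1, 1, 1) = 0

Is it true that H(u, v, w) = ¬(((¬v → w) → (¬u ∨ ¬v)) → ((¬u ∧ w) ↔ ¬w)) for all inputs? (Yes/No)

No

Check the formula against H row by row:
  u=0, v=0, w=0: formula gives 1, but H = 0 ✗
Since they disagree at (0,0,0), the expression is not a correct formula for H.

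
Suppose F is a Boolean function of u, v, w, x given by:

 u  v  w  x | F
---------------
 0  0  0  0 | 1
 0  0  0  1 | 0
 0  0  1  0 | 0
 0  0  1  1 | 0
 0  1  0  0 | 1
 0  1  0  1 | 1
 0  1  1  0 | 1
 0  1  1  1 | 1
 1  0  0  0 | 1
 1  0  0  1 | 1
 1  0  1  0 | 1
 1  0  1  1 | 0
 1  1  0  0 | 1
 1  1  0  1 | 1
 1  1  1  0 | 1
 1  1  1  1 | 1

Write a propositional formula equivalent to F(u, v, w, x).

F is 0 on only 4 rows — (0,0,0,1), (0,0,1,0), (0,0,1,1), (1,0,1,1). Writing each as a minterm (¬u·¬v·¬w·x, ¬u·¬v·w·¬x, ¬u·¬v·w·x, u·¬v·w·x) and OR-ing them characterizes exactly where F=0, so F is the negation of that disjunction.

F(u, v, w, x) = not ((((((not u and not v) and not w) and x) or (((not u and not v) and w) and not x)) or (((not u and not v) and w) and x)) or (((u and not v) and w) and x))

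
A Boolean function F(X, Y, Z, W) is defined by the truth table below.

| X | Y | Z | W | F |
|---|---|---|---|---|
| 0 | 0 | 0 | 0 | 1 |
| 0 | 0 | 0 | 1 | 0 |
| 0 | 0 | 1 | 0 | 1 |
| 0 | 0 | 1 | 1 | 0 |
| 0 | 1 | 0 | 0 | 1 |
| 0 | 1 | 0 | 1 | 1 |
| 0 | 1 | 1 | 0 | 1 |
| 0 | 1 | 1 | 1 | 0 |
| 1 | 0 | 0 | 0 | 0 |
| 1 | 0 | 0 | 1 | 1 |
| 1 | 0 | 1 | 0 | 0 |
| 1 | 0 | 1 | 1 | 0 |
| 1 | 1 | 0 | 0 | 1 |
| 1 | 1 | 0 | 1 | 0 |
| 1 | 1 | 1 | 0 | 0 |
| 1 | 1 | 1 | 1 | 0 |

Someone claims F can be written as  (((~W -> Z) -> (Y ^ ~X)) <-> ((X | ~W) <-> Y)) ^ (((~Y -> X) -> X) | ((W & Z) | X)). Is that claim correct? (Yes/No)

Test each input against both F and the formula:
  X=0, Y=0, Z=0, W=0: formula gives 1, F = 1 ✓
  X=0, Y=0, Z=0, W=1: formula gives 0, F = 0 ✓
  X=0, Y=0, Z=1, W=0: formula gives 1, F = 1 ✓
  X=0, Y=0, Z=1, W=1: formula gives 0, F = 0 ✓
  …
  X=0, Y=1, Z=1, W=0: formula gives 0, but F = 1 ✗
Since they disagree at (0,1,1,0), the expression is not a correct formula for F.

No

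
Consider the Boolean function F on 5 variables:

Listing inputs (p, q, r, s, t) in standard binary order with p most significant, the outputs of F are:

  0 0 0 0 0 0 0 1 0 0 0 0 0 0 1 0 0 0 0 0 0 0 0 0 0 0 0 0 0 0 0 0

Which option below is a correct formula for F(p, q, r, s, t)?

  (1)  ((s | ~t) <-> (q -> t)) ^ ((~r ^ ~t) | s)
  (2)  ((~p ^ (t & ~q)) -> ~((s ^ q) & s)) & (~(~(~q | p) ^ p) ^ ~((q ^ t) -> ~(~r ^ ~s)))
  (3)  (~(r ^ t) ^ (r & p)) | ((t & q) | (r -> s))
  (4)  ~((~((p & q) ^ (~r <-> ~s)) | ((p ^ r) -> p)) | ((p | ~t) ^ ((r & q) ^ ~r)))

4

(1): at (0,0,0,0,0) it gives 1, but F = 0 — eliminated.
(2): at (0,0,0,0,0) it gives 1, but F = 0 — eliminated.
(3): at (0,0,0,0,0) it gives 1, but F = 0 — eliminated.
(4) is the remaining candidate, and it agrees with F on all 32 inputs.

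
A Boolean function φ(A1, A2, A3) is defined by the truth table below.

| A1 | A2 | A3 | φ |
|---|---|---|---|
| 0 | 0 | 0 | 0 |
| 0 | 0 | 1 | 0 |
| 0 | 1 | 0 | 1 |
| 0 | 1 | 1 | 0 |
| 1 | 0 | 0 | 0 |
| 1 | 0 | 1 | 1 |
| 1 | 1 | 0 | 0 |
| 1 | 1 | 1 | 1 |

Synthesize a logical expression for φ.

φ(A1, A2, A3) = (((¬A1 ∧ A2) ∧ ¬A3) ∨ ((A1 ∧ ¬A2) ∧ A3)) ∨ ((A1 ∧ A2) ∧ A3)

The 1-rows are (0,1,0), (1,0,1), (1,1,1). Each contributes one minterm — ¬A1·A2·¬A3; A1·¬A2·A3; A1·A2·A3 — and their disjunction is a sum-of-products form of φ.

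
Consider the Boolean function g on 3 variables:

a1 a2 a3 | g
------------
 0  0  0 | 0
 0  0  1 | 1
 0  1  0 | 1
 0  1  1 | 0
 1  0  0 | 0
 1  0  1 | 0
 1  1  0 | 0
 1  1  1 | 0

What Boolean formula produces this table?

g(a1, a2, a3) = ((¬a1 ∧ ¬a2) ∧ a3) ∨ ((¬a1 ∧ a2) ∧ ¬a3)

Collect the rows where g=1 — (0,0,1), (0,1,0) — and write one minterm per row: ¬a1·¬a2·a3, ¬a1·a2·¬a3. Their union (logical OR) reproduces the table exactly.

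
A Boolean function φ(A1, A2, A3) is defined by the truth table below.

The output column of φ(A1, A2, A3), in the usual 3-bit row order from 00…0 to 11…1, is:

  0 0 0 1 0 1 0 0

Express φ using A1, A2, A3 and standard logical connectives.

φ(A1, A2, A3) = ((A1' · A2) · A3) + ((A1 · A2') · A3)

The 1-rows are (0,1,1), (1,0,1). Each contributes one minterm — ¬A1·A2·A3; A1·¬A2·A3 — and their disjunction is a sum-of-products form of φ.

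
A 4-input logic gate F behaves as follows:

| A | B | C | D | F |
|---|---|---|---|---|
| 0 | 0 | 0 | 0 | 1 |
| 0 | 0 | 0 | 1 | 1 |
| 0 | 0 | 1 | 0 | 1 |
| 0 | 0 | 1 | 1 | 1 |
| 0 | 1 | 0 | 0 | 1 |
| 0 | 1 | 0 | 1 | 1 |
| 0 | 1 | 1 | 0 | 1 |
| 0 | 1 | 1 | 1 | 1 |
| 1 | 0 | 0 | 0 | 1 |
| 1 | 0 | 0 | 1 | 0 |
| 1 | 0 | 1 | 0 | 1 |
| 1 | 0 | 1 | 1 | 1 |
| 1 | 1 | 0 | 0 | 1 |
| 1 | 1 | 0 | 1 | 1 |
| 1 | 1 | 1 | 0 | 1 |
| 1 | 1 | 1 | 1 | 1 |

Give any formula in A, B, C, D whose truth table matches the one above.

F(A, B, C, D) = ¬(((A ∧ ¬B) ∧ ¬C) ∧ D)

Only row (1,0,0,1) gives 0. So F is 1 everywhere except there — the complement of the minterm A·¬B·¬C·D.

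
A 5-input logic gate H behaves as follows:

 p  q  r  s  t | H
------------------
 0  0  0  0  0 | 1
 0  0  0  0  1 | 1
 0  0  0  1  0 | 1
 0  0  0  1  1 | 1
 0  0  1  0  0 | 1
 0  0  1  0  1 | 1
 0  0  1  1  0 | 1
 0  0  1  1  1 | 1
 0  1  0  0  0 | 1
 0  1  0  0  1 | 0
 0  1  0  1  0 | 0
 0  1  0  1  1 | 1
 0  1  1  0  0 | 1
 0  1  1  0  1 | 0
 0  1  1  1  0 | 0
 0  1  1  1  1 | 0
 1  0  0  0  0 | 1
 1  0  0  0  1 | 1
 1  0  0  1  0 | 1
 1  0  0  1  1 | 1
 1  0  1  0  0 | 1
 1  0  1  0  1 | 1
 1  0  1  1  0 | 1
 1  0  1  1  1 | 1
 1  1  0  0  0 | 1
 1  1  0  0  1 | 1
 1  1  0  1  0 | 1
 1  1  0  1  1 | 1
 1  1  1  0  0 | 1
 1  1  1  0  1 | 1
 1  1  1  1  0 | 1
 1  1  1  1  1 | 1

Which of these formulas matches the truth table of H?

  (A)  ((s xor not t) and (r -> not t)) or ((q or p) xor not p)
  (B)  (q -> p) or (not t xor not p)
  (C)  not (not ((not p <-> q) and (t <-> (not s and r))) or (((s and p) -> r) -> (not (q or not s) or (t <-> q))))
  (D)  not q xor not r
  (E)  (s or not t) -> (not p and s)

(B) disagrees with H on (0,1,0,0,0) (formula → 0, table → 1); rule it out.
(C) disagrees with H on (0,0,0,0,0) (formula → 0, table → 1); rule it out.
(D) disagrees with H on (0,0,0,0,0) (formula → 0, table → 1); rule it out.
(E) disagrees with H on (0,0,0,0,0) (formula → 0, table → 1); rule it out.
Only (A) survives; checking it on all 32 rows confirms it matches H.

A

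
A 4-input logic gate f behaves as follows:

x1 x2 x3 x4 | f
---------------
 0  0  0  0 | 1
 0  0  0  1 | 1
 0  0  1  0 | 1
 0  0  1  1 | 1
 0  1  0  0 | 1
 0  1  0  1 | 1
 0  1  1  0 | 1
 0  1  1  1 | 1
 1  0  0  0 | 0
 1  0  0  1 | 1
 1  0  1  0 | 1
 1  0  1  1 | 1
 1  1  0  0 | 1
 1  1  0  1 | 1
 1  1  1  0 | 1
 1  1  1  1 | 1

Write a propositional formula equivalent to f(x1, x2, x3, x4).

f(x1, x2, x3, x4) = not (((x1 and not x2) and not x3) and not x4)

Only row (1,0,0,0) gives 0. So f is 1 everywhere except there — the complement of the minterm x1·¬x2·¬x3·¬x4.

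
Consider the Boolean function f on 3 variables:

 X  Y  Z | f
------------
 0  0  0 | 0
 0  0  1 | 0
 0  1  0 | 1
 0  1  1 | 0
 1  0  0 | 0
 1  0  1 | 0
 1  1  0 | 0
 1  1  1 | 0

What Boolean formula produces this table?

f(X, Y, Z) = (X' · Y) · Z'

Only row (0,1,0) gives 1. That row's minterm ¬X·Y·¬Z is f directly.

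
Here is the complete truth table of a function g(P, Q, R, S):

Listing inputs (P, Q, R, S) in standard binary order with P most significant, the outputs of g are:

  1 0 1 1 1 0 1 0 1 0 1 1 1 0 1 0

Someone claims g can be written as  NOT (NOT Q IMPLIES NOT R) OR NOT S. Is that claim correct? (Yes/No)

Evaluate NOT (NOT Q IMPLIES NOT R) OR NOT S on each row and compare to g:
  P=0, Q=0, R=0, S=0: formula gives 1, g = 1 ✓
  P=0, Q=0, R=0, S=1: formula gives 0, g = 0 ✓
  P=0, Q=0, R=1, S=0: formula gives 1, g = 1 ✓
  P=0, Q=0, R=1, S=1: formula gives 1, g = 1 ✓
  …and likewise for the remaining 12 rows.
No disagreement on any input; they are logically equivalent.

Yes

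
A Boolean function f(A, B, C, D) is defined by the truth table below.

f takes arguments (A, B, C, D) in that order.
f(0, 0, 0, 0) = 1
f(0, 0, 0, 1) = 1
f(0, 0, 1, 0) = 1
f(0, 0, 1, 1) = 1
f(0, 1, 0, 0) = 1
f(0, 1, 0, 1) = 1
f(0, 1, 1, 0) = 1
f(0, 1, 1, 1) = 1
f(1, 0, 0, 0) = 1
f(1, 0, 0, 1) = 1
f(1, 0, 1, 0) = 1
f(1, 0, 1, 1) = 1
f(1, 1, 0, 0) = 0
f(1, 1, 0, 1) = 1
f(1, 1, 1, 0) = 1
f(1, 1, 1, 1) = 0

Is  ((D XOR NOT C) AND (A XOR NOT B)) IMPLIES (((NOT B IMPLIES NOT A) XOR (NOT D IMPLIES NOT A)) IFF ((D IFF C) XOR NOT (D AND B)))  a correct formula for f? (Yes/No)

Evaluate ((D XOR NOT C) AND (A XOR NOT B)) IMPLIES (((NOT B IMPLIES NOT A) XOR (NOT D IMPLIES NOT A)) IFF ((D IFF C) XOR NOT (D AND B))) on each row and compare to f:
  A=0, B=0, C=0, D=0: formula gives 1, f = 1 ✓
  A=0, B=0, C=0, D=1: formula gives 1, f = 1 ✓
  A=0, B=0, C=1, D=0: formula gives 1, f = 1 ✓
  A=0, B=0, C=1, D=1: formula gives 1, f = 1 ✓
  …and likewise for the remaining 12 rows.
All 16 rows match — the expression computes f exactly.

Yes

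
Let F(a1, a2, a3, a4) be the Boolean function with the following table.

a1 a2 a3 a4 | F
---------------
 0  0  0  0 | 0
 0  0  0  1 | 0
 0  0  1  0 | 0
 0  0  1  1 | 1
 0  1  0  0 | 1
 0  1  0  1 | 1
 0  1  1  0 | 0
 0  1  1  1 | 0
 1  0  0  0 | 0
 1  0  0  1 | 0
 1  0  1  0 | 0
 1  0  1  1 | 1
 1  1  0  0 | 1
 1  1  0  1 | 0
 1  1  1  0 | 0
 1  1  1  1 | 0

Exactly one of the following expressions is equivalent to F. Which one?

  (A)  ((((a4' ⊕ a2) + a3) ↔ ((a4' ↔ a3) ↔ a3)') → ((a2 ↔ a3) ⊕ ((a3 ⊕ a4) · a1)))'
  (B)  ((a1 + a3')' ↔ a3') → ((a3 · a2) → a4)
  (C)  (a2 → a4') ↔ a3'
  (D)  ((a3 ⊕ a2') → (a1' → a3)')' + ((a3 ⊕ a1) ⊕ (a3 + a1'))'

(B) fails at (0,0,0,0): the formula yields 1, F is 0.
(C) fails at (0,0,0,0): the formula yields 1, F is 0.
(D) fails at (0,0,1,0): the formula yields 1, F is 0.
That leaves (A). Evaluating it on every row reproduces the table of F exactly.

A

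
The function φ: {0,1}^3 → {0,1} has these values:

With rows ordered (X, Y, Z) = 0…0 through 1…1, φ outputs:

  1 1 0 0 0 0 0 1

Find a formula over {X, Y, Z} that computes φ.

The 1-rows are (0,0,0), (0,0,1), (1,1,1). Each contributes one minterm — ¬X·¬Y·¬Z; ¬X·¬Y·Z; X·Y·Z — and their disjunction is a sum-of-products form of φ.

φ(X, Y, Z) = (((not X and not Y) and not Z) or ((not X and not Y) and Z)) or ((X and Y) and Z)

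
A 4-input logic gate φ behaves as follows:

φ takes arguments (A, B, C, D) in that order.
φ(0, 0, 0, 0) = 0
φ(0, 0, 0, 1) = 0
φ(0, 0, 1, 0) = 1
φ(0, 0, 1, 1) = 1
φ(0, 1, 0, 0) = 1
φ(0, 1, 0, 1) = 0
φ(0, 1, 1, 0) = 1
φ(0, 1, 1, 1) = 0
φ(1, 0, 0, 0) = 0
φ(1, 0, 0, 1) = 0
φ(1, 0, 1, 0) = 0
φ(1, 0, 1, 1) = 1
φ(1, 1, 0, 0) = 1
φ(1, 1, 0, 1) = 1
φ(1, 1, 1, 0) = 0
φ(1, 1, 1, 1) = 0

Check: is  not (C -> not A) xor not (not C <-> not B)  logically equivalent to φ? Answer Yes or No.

No

Evaluate not (C -> not A) xor not (not C <-> not B) on each row and compare to φ:
  A=0, B=0, C=0, D=0: formula gives 0, φ = 0 ✓
  A=0, B=0, C=0, D=1: formula gives 0, φ = 0 ✓
  A=0, B=0, C=1, D=0: formula gives 1, φ = 1 ✓
  A=0, B=0, C=1, D=1: formula gives 1, φ = 1 ✓
  …
  A=0, B=1, C=0, D=1: formula gives 1, but φ = 0 ✗
Row (0,1,0,1) is a counterexample, so the formula is not equivalent to φ.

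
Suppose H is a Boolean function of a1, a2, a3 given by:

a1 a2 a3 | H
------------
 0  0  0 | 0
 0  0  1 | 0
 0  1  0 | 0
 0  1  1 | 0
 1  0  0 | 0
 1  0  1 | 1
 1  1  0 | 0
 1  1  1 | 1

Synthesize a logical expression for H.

The 1-rows are (1,0,1), (1,1,1). Each contributes one minterm — a1·¬a2·a3; a1·a2·a3 — and their disjunction is a sum-of-products form of H.

H(a1, a2, a3) = ((a1 · a2') · a3) + ((a1 · a2) · a3)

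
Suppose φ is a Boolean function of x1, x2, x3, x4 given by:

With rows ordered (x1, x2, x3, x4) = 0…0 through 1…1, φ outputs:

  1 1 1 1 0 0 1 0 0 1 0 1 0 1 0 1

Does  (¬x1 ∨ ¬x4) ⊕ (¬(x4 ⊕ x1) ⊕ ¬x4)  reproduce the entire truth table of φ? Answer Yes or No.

No

Test each input against both φ and the formula:
  x1=0, x2=0, x3=0, x4=0: formula gives 1, φ = 1 ✓
  x1=0, x2=0, x3=0, x4=1: formula gives 1, φ = 1 ✓
  x1=0, x2=0, x3=1, x4=0: formula gives 1, φ = 1 ✓
  x1=0, x2=0, x3=1, x4=1: formula gives 1, φ = 1 ✓
  x1=0, x2=1, x3=0, x4=0: formula gives 1, but φ = 0 ✗
Since they disagree at (0,1,0,0), the expression is not a correct formula for φ.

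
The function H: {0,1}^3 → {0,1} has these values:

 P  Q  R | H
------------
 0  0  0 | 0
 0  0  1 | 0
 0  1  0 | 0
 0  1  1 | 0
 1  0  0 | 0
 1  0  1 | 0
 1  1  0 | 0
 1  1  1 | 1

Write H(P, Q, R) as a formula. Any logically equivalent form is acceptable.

The output is 1 only when every input is 1 — the AND of all inputs.

H(P, Q, R) = (P and Q) and R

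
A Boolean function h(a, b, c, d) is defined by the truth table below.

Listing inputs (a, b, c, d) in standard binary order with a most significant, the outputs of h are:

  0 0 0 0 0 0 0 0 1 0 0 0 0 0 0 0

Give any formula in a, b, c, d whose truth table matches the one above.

h(a, b, c, d) = ((a & ~b) & ~c) & ~d

h is 1 on exactly one input, (1,0,0,0), whose minterm is a·¬b·¬c·¬d. So h is just that conjunction.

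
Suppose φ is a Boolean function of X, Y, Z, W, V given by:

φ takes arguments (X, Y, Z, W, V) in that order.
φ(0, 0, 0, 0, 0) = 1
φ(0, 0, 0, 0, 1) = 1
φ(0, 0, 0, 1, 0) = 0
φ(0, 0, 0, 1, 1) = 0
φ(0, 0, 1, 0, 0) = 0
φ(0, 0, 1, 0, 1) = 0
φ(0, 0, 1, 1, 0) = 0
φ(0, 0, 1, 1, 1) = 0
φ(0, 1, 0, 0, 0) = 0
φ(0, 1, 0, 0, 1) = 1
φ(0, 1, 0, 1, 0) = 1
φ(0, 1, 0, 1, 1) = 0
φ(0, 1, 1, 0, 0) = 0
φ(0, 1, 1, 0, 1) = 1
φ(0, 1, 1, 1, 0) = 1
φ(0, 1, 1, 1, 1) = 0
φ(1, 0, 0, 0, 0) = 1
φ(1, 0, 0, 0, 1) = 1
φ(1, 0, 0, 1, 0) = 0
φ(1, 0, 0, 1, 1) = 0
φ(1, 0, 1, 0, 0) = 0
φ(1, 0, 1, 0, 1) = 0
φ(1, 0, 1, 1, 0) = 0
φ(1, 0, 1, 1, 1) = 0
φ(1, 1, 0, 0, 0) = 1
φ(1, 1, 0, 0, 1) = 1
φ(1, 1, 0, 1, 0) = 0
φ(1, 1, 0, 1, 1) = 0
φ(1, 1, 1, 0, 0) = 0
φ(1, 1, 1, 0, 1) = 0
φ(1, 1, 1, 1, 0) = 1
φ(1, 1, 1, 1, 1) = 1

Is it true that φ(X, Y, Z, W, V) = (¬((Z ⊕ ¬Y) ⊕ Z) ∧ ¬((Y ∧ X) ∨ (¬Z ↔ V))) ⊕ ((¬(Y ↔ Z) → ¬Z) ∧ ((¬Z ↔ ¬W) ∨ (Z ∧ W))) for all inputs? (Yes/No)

Yes

Check the formula against φ row by row:
  X=0, Y=0, Z=0, W=0, V=0: formula gives 1, φ = 1 ✓
  X=0, Y=0, Z=0, W=0, V=1: formula gives 1, φ = 1 ✓
  X=0, Y=0, Z=0, W=1, V=0: formula gives 0, φ = 0 ✓
  X=0, Y=0, Z=0, W=1, V=1: formula gives 0, φ = 0 ✓
  …and likewise for the remaining 28 rows.
No disagreement on any input; they are logically equivalent.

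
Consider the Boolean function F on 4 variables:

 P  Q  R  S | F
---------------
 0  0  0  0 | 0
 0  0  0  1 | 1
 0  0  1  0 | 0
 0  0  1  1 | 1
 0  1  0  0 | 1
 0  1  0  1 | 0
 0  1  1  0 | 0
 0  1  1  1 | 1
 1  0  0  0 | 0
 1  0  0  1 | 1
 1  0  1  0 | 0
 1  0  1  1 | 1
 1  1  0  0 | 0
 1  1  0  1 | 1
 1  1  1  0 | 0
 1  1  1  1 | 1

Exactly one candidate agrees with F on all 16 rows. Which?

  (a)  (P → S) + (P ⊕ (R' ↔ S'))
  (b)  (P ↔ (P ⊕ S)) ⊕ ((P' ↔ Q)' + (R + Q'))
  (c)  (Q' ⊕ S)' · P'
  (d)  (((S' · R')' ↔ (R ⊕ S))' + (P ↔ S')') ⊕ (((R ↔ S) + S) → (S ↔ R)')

(a) disagrees with F on (0,0,0,0) (formula → 1, table → 0); rule it out.
(c) disagrees with F on (0,1,1,0) (formula → 1, table → 0); rule it out.
(d) disagrees with F on (0,0,0,0) (formula → 1, table → 0); rule it out.
(b) is the remaining candidate, and it agrees with F on all 16 inputs.

b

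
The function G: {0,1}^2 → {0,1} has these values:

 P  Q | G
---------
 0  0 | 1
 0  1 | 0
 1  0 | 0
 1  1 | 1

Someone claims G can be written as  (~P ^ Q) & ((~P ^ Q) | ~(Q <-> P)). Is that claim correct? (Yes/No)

Yes

Evaluate (~P ^ Q) & ((~P ^ Q) | ~(Q <-> P)) on each row and compare to G:
  P=0, Q=0: formula gives 1, G = 1 ✓
  P=0, Q=1: formula gives 0, G = 0 ✓
  P=1, Q=0: formula gives 0, G = 0 ✓
  P=1, Q=1: formula gives 1, G = 1 ✓
No disagreement on any input; they are logically equivalent.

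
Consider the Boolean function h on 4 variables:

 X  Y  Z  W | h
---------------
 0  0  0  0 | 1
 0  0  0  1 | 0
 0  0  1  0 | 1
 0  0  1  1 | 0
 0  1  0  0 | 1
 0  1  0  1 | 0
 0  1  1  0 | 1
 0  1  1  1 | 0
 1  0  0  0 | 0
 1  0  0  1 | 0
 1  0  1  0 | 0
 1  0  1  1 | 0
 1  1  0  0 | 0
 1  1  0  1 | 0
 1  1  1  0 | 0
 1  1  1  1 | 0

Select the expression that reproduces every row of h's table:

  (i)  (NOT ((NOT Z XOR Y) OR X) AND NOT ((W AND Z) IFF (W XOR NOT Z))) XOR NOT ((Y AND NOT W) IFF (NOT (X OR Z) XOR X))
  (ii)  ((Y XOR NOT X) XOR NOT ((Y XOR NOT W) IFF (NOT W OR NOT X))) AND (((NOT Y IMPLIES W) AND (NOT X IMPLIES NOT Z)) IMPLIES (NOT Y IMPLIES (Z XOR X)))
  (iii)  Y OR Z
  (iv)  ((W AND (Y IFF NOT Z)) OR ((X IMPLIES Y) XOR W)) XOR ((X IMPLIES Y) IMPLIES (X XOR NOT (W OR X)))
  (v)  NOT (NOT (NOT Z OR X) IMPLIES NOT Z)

(i) disagrees with h on (0,0,0,1) (formula → 1, table → 0); rule it out.
(iii) disagrees with h on (0,0,0,0) (formula → 0, table → 1); rule it out.
(iv) disagrees with h on (0,0,0,0) (formula → 0, table → 1); rule it out.
(v) disagrees with h on (0,0,0,0) (formula → 0, table → 1); rule it out.
Only (ii) survives; checking it on all 16 rows confirms it matches h.

ii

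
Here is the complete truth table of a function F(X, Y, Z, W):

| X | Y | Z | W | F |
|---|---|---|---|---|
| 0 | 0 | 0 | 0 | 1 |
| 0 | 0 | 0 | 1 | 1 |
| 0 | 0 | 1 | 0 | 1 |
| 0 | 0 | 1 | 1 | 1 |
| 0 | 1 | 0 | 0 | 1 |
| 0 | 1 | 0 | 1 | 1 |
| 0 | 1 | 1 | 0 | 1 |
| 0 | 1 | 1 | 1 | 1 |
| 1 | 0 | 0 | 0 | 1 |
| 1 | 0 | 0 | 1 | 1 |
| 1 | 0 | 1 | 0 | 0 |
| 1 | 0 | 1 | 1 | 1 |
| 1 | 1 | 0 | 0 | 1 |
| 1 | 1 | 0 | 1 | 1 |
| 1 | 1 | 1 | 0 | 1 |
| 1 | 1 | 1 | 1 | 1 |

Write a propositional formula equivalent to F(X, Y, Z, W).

Only row (1,0,1,0) gives 0. So F is 1 everywhere except there — the complement of the minterm X·¬Y·Z·¬W.

F(X, Y, Z, W) = ¬(((X ∧ ¬Y) ∧ Z) ∧ ¬W)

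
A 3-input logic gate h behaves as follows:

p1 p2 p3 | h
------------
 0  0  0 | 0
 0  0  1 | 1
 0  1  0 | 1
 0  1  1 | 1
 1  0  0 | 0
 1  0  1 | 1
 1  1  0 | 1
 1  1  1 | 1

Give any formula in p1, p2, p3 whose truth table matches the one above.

h is 0 on only 2 rows — (0,0,0), (1,0,0). Writing each as a minterm (¬p1·¬p2·¬p3, p1·¬p2·¬p3) and OR-ing them characterizes exactly where h=0, so h is the negation of that disjunction.

h(p1, p2, p3) = ¬(((¬p1 ∧ ¬p2) ∧ ¬p3) ∨ ((p1 ∧ ¬p2) ∧ ¬p3))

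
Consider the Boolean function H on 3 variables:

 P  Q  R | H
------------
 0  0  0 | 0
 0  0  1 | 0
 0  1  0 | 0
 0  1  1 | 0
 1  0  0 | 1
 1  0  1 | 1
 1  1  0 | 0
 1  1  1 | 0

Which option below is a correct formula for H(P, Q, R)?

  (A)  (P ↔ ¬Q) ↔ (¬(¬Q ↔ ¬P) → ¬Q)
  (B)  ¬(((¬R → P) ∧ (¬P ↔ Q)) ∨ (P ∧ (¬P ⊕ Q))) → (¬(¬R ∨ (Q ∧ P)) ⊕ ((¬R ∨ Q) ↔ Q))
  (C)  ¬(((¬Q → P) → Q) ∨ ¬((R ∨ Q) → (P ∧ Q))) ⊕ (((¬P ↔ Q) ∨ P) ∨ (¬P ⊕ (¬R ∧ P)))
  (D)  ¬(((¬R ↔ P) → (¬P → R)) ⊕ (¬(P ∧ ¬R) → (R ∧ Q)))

(B) fails at (0,1,0): the formula yields 1, H is 0.
(C) fails at (0,0,0): the formula yields 1, H is 0.
(D) fails at (0,1,1): the formula yields 1, H is 0.
(A) is the remaining candidate, and it agrees with H on all 8 inputs.

A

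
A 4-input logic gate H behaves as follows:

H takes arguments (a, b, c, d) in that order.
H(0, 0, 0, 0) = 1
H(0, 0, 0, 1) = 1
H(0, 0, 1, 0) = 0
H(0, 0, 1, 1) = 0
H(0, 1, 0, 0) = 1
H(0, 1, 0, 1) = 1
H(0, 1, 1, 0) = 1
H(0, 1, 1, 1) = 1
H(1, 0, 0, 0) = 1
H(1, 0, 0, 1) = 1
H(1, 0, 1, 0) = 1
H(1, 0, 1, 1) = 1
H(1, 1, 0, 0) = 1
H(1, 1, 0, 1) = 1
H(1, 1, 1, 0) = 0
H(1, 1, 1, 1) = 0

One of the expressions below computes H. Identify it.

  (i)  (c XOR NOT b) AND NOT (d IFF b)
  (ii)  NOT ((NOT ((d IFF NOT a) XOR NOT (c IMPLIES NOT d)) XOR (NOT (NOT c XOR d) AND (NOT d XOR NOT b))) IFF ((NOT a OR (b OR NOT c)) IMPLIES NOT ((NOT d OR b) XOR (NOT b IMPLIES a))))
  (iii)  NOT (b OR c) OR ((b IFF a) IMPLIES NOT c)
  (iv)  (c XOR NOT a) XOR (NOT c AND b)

iii

(i): at (0,0,0,0) it gives 0, but H = 1 — eliminated.
(ii): at (0,0,0,1) it gives 0, but H = 1 — eliminated.
(iv): at (0,1,0,0) it gives 0, but H = 1 — eliminated.
(iii) is the remaining candidate, and it agrees with H on all 16 inputs.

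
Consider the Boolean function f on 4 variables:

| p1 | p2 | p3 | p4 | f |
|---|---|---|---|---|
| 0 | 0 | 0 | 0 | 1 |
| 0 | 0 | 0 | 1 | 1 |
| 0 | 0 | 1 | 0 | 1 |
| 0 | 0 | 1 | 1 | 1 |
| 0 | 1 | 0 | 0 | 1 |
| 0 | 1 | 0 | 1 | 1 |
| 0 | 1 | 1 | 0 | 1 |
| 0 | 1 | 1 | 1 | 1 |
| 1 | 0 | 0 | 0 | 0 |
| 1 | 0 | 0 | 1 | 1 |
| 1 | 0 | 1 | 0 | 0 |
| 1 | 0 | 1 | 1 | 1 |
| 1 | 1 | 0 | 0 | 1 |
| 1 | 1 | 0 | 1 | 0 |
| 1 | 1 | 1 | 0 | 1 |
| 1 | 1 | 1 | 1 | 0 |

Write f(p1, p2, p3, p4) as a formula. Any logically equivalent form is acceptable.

f(p1, p2, p3, p4) = NOT ((((((p1 AND NOT p2) AND NOT p3) AND NOT p4) OR (((p1 AND NOT p2) AND p3) AND NOT p4)) OR (((p1 AND p2) AND NOT p3) AND p4)) OR (((p1 AND p2) AND p3) AND p4))

There are just 4 zero rows: (1,0,0,0), (1,0,1,0), (1,1,0,1), (1,1,1,1). Their minterms are p1·¬p2·¬p3·¬p4, p1·¬p2·p3·¬p4, p1·p2·¬p3·p4, p1·p2·p3·p4; the OR of those covers precisely the 0-outputs, and negating it yields f.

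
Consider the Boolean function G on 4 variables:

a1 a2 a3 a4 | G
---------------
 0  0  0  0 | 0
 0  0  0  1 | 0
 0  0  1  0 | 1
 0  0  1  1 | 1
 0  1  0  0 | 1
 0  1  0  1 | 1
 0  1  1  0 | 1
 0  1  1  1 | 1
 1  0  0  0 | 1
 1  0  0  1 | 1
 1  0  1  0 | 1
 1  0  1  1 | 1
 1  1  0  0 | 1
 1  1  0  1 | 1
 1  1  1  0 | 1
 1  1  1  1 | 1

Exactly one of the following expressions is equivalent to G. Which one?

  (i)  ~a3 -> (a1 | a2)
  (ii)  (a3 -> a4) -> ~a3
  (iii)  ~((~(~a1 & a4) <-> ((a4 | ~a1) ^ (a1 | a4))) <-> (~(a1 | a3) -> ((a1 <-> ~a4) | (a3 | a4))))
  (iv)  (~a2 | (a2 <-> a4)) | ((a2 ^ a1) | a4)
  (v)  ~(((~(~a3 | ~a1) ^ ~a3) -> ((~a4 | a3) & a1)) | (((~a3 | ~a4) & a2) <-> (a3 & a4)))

(ii): at (0,0,0,0) it gives 1, but G = 0 — eliminated.
(iii): at (0,0,0,0) it gives 1, but G = 0 — eliminated.
(iv): at (0,0,0,0) it gives 1, but G = 0 — eliminated.
(v): at (0,0,1,0) it gives 0, but G = 1 — eliminated.
(i) is the remaining candidate, and it agrees with G on all 16 inputs.

i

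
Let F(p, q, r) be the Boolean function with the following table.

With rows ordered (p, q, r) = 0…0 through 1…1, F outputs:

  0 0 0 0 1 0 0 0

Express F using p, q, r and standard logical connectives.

F(p, q, r) = (p · q') · r'

Only row (1,0,0) gives 1. That row's minterm p·¬q·¬r is F directly.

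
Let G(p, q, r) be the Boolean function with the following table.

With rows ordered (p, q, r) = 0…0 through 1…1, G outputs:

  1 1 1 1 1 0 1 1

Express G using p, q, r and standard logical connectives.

G(p, q, r) = ~((p & ~q) & r)

G is 0 on exactly one input, (1,0,1), whose minterm is p·¬q·r. So G is the negation of that single conjunction.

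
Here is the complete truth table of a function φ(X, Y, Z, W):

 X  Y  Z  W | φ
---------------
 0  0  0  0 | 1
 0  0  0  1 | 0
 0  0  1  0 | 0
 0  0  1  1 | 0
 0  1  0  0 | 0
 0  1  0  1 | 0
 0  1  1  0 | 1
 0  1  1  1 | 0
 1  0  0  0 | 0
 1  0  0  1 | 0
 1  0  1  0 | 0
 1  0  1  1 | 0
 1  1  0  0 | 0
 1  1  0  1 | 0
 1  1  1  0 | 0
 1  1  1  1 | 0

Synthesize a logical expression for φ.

Collect the rows where φ=1 — (0,0,0,0), (0,1,1,0) — and write one minterm per row: ¬X·¬Y·¬Z·¬W, ¬X·Y·Z·¬W. Their union (logical OR) reproduces the table exactly.

φ(X, Y, Z, W) = (((NOT X AND NOT Y) AND NOT Z) AND NOT W) OR (((NOT X AND Y) AND Z) AND NOT W)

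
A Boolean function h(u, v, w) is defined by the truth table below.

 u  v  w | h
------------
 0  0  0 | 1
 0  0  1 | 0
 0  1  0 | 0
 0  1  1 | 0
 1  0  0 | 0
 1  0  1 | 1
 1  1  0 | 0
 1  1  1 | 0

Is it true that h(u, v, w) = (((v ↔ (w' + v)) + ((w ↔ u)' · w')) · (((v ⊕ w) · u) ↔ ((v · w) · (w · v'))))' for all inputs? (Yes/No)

Evaluate (((v ↔ (w' + v)) + ((w ↔ u)' · w')) · (((v ⊕ w) · u) ↔ ((v · w) · (w · v'))))' on each row and compare to h:
  u=0, v=0, w=0: formula gives 1, h = 1 ✓
  u=0, v=0, w=1: formula gives 0, h = 0 ✓
  u=0, v=1, w=0: formula gives 0, h = 0 ✓
  u=0, v=1, w=1: formula gives 0, h = 0 ✓
  u=1, v=0, w=0: formula gives 0, h = 0 ✓
  …
  u=1, v=1, w=0: formula gives 1, but h = 0 ✗
Since they disagree at (1,1,0), the expression is not a correct formula for h.

No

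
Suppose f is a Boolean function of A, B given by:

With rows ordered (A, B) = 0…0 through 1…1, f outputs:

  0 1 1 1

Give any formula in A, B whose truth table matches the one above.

The output is 1 whenever at least one input is 1 — the OR of all inputs.

f(A, B) = A ∨ B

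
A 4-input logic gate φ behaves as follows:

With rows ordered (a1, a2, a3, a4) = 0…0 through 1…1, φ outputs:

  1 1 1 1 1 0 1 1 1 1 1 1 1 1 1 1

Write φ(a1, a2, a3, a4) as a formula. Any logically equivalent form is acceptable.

φ(a1, a2, a3, a4) = ~(((~a1 & a2) & ~a3) & a4)

φ is 0 on exactly one input, (0,1,0,1), whose minterm is ¬a1·a2·¬a3·a4. So φ is the negation of that single conjunction.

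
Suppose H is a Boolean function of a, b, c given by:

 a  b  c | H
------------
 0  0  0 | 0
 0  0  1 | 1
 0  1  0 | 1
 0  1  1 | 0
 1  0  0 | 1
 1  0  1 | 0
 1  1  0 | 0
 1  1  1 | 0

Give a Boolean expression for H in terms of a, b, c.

The 1-rows are (0,0,1), (0,1,0), (1,0,0). Each contributes one minterm — ¬a·¬b·c; ¬a·b·¬c; a·¬b·¬c — and their disjunction is a sum-of-products form of H.

H(a, b, c) = (((NOT a AND NOT b) AND c) OR ((NOT a AND b) AND NOT c)) OR ((a AND NOT b) AND NOT c)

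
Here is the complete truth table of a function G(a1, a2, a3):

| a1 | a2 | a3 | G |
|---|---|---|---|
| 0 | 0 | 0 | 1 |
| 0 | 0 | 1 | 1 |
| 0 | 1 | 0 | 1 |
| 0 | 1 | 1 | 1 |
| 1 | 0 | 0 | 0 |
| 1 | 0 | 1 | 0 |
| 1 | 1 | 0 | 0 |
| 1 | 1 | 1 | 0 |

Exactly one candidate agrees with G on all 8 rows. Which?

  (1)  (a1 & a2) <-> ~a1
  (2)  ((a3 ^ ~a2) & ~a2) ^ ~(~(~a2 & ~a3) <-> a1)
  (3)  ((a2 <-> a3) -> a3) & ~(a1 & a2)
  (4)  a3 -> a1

(1): at (0,0,0) it gives 0, but G = 1 — eliminated.
(3): at (0,0,0) it gives 0, but G = 1 — eliminated.
(4): at (0,0,1) it gives 0, but G = 1 — eliminated.
(2) is the remaining candidate, and it agrees with G on all 8 inputs.

2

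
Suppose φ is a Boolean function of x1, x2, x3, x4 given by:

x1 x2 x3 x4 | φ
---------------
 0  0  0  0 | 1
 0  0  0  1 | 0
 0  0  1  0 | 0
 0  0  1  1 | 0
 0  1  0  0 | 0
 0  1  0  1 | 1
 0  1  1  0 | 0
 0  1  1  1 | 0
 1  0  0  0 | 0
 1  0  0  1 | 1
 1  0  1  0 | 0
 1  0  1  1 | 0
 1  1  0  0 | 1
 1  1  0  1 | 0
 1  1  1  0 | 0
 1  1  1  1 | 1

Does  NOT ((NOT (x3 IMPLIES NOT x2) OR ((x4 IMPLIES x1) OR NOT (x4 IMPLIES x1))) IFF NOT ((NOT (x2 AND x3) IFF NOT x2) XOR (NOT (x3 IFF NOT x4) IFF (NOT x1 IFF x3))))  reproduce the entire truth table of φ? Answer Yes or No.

Check the formula against φ row by row:
  x1=0, x2=0, x3=0, x4=0: formula gives 1, φ = 1 ✓
  x1=0, x2=0, x3=0, x4=1: formula gives 0, φ = 0 ✓
  x1=0, x2=0, x3=1, x4=0: formula gives 1, but φ = 0 ✗
Since they disagree at (0,0,1,0), the expression is not a correct formula for φ.

No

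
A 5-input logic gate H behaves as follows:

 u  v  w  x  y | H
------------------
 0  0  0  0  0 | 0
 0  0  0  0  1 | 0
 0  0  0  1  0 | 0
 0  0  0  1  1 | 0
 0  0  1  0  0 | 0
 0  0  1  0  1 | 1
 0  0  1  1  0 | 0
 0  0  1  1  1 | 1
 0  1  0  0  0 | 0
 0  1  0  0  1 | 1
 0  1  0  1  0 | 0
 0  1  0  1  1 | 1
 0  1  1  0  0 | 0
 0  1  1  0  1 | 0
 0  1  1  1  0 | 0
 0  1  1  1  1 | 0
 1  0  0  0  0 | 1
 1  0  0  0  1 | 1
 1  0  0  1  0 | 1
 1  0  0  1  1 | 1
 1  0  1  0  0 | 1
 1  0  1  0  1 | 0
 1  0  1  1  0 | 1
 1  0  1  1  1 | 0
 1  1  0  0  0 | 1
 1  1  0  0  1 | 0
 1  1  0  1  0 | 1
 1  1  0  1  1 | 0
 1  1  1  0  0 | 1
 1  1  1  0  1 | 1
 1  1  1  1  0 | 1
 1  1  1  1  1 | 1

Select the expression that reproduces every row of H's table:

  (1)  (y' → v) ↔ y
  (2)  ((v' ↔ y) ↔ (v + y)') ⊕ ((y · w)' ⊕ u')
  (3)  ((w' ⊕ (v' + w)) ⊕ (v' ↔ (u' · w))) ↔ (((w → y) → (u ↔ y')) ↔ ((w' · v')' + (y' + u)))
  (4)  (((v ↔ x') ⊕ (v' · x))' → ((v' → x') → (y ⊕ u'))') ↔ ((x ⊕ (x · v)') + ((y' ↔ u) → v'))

2

(1) fails at (0,0,0,0,0): the formula yields 1, H is 0.
(3) fails at (0,0,0,0,0): the formula yields 1, H is 0.
(4) fails at (0,0,0,0,1): the formula yields 1, H is 0.
That leaves (2). Evaluating it on every row reproduces the table of H exactly.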